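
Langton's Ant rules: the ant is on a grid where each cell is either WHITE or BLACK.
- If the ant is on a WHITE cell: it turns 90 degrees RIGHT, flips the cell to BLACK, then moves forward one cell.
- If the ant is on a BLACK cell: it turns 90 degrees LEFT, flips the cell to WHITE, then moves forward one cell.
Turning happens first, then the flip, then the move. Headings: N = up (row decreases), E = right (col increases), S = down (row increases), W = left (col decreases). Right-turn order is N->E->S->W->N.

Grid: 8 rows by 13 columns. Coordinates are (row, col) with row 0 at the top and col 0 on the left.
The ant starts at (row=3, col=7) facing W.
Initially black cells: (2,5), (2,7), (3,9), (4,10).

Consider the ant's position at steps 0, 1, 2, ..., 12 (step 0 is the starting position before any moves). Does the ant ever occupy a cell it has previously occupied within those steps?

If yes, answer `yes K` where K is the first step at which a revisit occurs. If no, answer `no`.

Step 1: on WHITE (3,7): turn R to N, flip to black, move to (2,7). |black|=5 — new cell
Step 2: on BLACK (2,7): turn L to W, flip to white, move to (2,6). |black|=4 — new cell
Step 3: on WHITE (2,6): turn R to N, flip to black, move to (1,6). |black|=5 — new cell
Step 4: on WHITE (1,6): turn R to E, flip to black, move to (1,7). |black|=6 — new cell
Step 5: on WHITE (1,7): turn R to S, flip to black, move to (2,7). |black|=7 — REVISIT

Answer: yes 5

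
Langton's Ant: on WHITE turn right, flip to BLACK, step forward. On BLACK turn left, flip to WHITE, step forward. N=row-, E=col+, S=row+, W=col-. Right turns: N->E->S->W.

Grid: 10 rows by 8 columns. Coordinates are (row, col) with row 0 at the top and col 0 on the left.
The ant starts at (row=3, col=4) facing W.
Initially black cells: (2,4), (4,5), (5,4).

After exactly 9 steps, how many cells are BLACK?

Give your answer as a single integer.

Step 1: on WHITE (3,4): turn R to N, flip to black, move to (2,4). |black|=4
Step 2: on BLACK (2,4): turn L to W, flip to white, move to (2,3). |black|=3
Step 3: on WHITE (2,3): turn R to N, flip to black, move to (1,3). |black|=4
Step 4: on WHITE (1,3): turn R to E, flip to black, move to (1,4). |black|=5
Step 5: on WHITE (1,4): turn R to S, flip to black, move to (2,4). |black|=6
Step 6: on WHITE (2,4): turn R to W, flip to black, move to (2,3). |black|=7
Step 7: on BLACK (2,3): turn L to S, flip to white, move to (3,3). |black|=6
Step 8: on WHITE (3,3): turn R to W, flip to black, move to (3,2). |black|=7
Step 9: on WHITE (3,2): turn R to N, flip to black, move to (2,2). |black|=8

Answer: 8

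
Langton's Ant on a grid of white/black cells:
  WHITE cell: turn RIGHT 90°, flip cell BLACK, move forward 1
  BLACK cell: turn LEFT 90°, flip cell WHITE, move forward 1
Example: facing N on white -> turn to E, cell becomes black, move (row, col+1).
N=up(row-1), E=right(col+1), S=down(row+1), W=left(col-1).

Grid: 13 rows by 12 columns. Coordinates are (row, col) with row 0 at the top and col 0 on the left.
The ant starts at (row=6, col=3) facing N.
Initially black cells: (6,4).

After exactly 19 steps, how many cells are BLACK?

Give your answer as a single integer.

Step 1: on WHITE (6,3): turn R to E, flip to black, move to (6,4). |black|=2
Step 2: on BLACK (6,4): turn L to N, flip to white, move to (5,4). |black|=1
Step 3: on WHITE (5,4): turn R to E, flip to black, move to (5,5). |black|=2
Step 4: on WHITE (5,5): turn R to S, flip to black, move to (6,5). |black|=3
Step 5: on WHITE (6,5): turn R to W, flip to black, move to (6,4). |black|=4
Step 6: on WHITE (6,4): turn R to N, flip to black, move to (5,4). |black|=5
Step 7: on BLACK (5,4): turn L to W, flip to white, move to (5,3). |black|=4
Step 8: on WHITE (5,3): turn R to N, flip to black, move to (4,3). |black|=5
Step 9: on WHITE (4,3): turn R to E, flip to black, move to (4,4). |black|=6
Step 10: on WHITE (4,4): turn R to S, flip to black, move to (5,4). |black|=7
Step 11: on WHITE (5,4): turn R to W, flip to black, move to (5,3). |black|=8
Step 12: on BLACK (5,3): turn L to S, flip to white, move to (6,3). |black|=7
Step 13: on BLACK (6,3): turn L to E, flip to white, move to (6,4). |black|=6
Step 14: on BLACK (6,4): turn L to N, flip to white, move to (5,4). |black|=5
Step 15: on BLACK (5,4): turn L to W, flip to white, move to (5,3). |black|=4
Step 16: on WHITE (5,3): turn R to N, flip to black, move to (4,3). |black|=5
Step 17: on BLACK (4,3): turn L to W, flip to white, move to (4,2). |black|=4
Step 18: on WHITE (4,2): turn R to N, flip to black, move to (3,2). |black|=5
Step 19: on WHITE (3,2): turn R to E, flip to black, move to (3,3). |black|=6

Answer: 6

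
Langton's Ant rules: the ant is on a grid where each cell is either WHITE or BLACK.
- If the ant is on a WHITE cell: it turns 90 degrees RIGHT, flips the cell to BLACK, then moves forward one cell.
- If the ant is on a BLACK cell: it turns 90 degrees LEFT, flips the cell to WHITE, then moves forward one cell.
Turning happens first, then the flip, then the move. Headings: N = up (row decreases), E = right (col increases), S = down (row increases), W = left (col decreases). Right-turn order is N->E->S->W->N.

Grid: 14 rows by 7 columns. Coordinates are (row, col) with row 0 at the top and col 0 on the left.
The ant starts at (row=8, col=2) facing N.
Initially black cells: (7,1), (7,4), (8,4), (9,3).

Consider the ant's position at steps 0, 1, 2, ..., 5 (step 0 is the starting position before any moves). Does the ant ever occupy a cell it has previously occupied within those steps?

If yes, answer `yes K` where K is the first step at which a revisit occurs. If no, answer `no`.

Answer: no

Derivation:
Step 1: on WHITE (8,2): turn R to E, flip to black, move to (8,3). |black|=5 — new cell
Step 2: on WHITE (8,3): turn R to S, flip to black, move to (9,3). |black|=6 — new cell
Step 3: on BLACK (9,3): turn L to E, flip to white, move to (9,4). |black|=5 — new cell
Step 4: on WHITE (9,4): turn R to S, flip to black, move to (10,4). |black|=6 — new cell
Step 5: on WHITE (10,4): turn R to W, flip to black, move to (10,3). |black|=7 — new cell
No revisit within 5 steps.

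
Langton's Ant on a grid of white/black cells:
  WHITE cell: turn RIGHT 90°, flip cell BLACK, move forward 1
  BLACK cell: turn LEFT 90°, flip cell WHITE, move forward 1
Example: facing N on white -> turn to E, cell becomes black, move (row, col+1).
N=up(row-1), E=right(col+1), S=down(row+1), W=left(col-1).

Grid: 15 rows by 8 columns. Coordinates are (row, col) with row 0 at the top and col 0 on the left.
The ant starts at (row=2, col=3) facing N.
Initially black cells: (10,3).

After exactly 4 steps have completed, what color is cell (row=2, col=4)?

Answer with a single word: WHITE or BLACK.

Answer: BLACK

Derivation:
Step 1: on WHITE (2,3): turn R to E, flip to black, move to (2,4). |black|=2
Step 2: on WHITE (2,4): turn R to S, flip to black, move to (3,4). |black|=3
Step 3: on WHITE (3,4): turn R to W, flip to black, move to (3,3). |black|=4
Step 4: on WHITE (3,3): turn R to N, flip to black, move to (2,3). |black|=5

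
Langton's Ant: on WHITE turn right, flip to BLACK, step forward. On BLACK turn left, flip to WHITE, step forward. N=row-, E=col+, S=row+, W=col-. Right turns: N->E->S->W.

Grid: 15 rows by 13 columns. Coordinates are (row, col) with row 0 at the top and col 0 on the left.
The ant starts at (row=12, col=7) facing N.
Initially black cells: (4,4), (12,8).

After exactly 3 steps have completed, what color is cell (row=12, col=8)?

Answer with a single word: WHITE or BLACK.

Step 1: on WHITE (12,7): turn R to E, flip to black, move to (12,8). |black|=3
Step 2: on BLACK (12,8): turn L to N, flip to white, move to (11,8). |black|=2
Step 3: on WHITE (11,8): turn R to E, flip to black, move to (11,9). |black|=3

Answer: WHITE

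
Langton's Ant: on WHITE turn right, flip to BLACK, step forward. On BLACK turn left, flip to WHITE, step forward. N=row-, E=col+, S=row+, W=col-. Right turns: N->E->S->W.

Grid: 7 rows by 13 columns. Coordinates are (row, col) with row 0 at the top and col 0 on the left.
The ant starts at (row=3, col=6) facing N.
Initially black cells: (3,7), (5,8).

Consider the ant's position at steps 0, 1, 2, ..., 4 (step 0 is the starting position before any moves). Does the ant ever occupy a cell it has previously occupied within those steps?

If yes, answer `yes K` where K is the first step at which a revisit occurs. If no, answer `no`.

Answer: no

Derivation:
Step 1: on WHITE (3,6): turn R to E, flip to black, move to (3,7). |black|=3 — new cell
Step 2: on BLACK (3,7): turn L to N, flip to white, move to (2,7). |black|=2 — new cell
Step 3: on WHITE (2,7): turn R to E, flip to black, move to (2,8). |black|=3 — new cell
Step 4: on WHITE (2,8): turn R to S, flip to black, move to (3,8). |black|=4 — new cell
No revisit within 4 steps.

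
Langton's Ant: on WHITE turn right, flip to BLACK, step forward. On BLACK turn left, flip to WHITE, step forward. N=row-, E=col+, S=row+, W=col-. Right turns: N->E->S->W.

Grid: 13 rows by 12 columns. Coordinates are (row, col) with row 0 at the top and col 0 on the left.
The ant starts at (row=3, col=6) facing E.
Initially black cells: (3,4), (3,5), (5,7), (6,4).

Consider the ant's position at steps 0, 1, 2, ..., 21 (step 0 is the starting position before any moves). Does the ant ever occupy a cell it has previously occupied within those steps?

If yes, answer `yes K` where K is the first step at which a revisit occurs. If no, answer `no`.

Answer: yes 8

Derivation:
Step 1: on WHITE (3,6): turn R to S, flip to black, move to (4,6). |black|=5 — new cell
Step 2: on WHITE (4,6): turn R to W, flip to black, move to (4,5). |black|=6 — new cell
Step 3: on WHITE (4,5): turn R to N, flip to black, move to (3,5). |black|=7 — new cell
Step 4: on BLACK (3,5): turn L to W, flip to white, move to (3,4). |black|=6 — new cell
Step 5: on BLACK (3,4): turn L to S, flip to white, move to (4,4). |black|=5 — new cell
Step 6: on WHITE (4,4): turn R to W, flip to black, move to (4,3). |black|=6 — new cell
Step 7: on WHITE (4,3): turn R to N, flip to black, move to (3,3). |black|=7 — new cell
Step 8: on WHITE (3,3): turn R to E, flip to black, move to (3,4). |black|=8 — REVISIT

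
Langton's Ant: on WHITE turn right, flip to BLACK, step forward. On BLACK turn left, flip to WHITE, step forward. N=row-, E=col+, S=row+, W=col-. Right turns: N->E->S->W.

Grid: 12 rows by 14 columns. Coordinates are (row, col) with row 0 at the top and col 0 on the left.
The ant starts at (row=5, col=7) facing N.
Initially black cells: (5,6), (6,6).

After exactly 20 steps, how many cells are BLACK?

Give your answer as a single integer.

Answer: 8

Derivation:
Step 1: on WHITE (5,7): turn R to E, flip to black, move to (5,8). |black|=3
Step 2: on WHITE (5,8): turn R to S, flip to black, move to (6,8). |black|=4
Step 3: on WHITE (6,8): turn R to W, flip to black, move to (6,7). |black|=5
Step 4: on WHITE (6,7): turn R to N, flip to black, move to (5,7). |black|=6
Step 5: on BLACK (5,7): turn L to W, flip to white, move to (5,6). |black|=5
Step 6: on BLACK (5,6): turn L to S, flip to white, move to (6,6). |black|=4
Step 7: on BLACK (6,6): turn L to E, flip to white, move to (6,7). |black|=3
Step 8: on BLACK (6,7): turn L to N, flip to white, move to (5,7). |black|=2
Step 9: on WHITE (5,7): turn R to E, flip to black, move to (5,8). |black|=3
Step 10: on BLACK (5,8): turn L to N, flip to white, move to (4,8). |black|=2
Step 11: on WHITE (4,8): turn R to E, flip to black, move to (4,9). |black|=3
Step 12: on WHITE (4,9): turn R to S, flip to black, move to (5,9). |black|=4
Step 13: on WHITE (5,9): turn R to W, flip to black, move to (5,8). |black|=5
Step 14: on WHITE (5,8): turn R to N, flip to black, move to (4,8). |black|=6
Step 15: on BLACK (4,8): turn L to W, flip to white, move to (4,7). |black|=5
Step 16: on WHITE (4,7): turn R to N, flip to black, move to (3,7). |black|=6
Step 17: on WHITE (3,7): turn R to E, flip to black, move to (3,8). |black|=7
Step 18: on WHITE (3,8): turn R to S, flip to black, move to (4,8). |black|=8
Step 19: on WHITE (4,8): turn R to W, flip to black, move to (4,7). |black|=9
Step 20: on BLACK (4,7): turn L to S, flip to white, move to (5,7). |black|=8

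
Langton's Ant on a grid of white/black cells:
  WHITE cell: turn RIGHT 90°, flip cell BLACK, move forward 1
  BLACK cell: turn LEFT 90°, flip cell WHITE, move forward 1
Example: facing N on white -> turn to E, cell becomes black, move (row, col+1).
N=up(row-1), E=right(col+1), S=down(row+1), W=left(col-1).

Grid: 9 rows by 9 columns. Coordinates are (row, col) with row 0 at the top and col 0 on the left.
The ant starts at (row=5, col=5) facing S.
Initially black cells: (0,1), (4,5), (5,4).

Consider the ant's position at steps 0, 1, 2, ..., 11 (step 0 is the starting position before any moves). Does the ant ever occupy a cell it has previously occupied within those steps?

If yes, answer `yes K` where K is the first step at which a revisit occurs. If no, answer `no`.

Step 1: on WHITE (5,5): turn R to W, flip to black, move to (5,4). |black|=4 — new cell
Step 2: on BLACK (5,4): turn L to S, flip to white, move to (6,4). |black|=3 — new cell
Step 3: on WHITE (6,4): turn R to W, flip to black, move to (6,3). |black|=4 — new cell
Step 4: on WHITE (6,3): turn R to N, flip to black, move to (5,3). |black|=5 — new cell
Step 5: on WHITE (5,3): turn R to E, flip to black, move to (5,4). |black|=6 — REVISIT

Answer: yes 5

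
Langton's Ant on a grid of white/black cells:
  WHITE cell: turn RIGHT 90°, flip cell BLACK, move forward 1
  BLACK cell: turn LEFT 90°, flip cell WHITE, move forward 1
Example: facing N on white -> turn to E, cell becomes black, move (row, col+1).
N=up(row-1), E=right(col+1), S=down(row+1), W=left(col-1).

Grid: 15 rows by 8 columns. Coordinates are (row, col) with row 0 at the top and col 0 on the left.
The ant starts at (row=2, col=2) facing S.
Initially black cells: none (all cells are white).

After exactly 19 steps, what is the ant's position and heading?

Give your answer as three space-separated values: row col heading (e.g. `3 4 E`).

Step 1: on WHITE (2,2): turn R to W, flip to black, move to (2,1). |black|=1
Step 2: on WHITE (2,1): turn R to N, flip to black, move to (1,1). |black|=2
Step 3: on WHITE (1,1): turn R to E, flip to black, move to (1,2). |black|=3
Step 4: on WHITE (1,2): turn R to S, flip to black, move to (2,2). |black|=4
Step 5: on BLACK (2,2): turn L to E, flip to white, move to (2,3). |black|=3
Step 6: on WHITE (2,3): turn R to S, flip to black, move to (3,3). |black|=4
Step 7: on WHITE (3,3): turn R to W, flip to black, move to (3,2). |black|=5
Step 8: on WHITE (3,2): turn R to N, flip to black, move to (2,2). |black|=6
Step 9: on WHITE (2,2): turn R to E, flip to black, move to (2,3). |black|=7
Step 10: on BLACK (2,3): turn L to N, flip to white, move to (1,3). |black|=6
Step 11: on WHITE (1,3): turn R to E, flip to black, move to (1,4). |black|=7
Step 12: on WHITE (1,4): turn R to S, flip to black, move to (2,4). |black|=8
Step 13: on WHITE (2,4): turn R to W, flip to black, move to (2,3). |black|=9
Step 14: on WHITE (2,3): turn R to N, flip to black, move to (1,3). |black|=10
Step 15: on BLACK (1,3): turn L to W, flip to white, move to (1,2). |black|=9
Step 16: on BLACK (1,2): turn L to S, flip to white, move to (2,2). |black|=8
Step 17: on BLACK (2,2): turn L to E, flip to white, move to (2,3). |black|=7
Step 18: on BLACK (2,3): turn L to N, flip to white, move to (1,3). |black|=6
Step 19: on WHITE (1,3): turn R to E, flip to black, move to (1,4). |black|=7

Answer: 1 4 E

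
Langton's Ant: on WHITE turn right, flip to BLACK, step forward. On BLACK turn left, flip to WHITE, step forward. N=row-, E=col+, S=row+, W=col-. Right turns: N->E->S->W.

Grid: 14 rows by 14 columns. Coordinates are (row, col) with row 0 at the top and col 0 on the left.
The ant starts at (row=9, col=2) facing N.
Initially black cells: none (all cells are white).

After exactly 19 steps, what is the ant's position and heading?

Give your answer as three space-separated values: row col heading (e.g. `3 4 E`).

Step 1: on WHITE (9,2): turn R to E, flip to black, move to (9,3). |black|=1
Step 2: on WHITE (9,3): turn R to S, flip to black, move to (10,3). |black|=2
Step 3: on WHITE (10,3): turn R to W, flip to black, move to (10,2). |black|=3
Step 4: on WHITE (10,2): turn R to N, flip to black, move to (9,2). |black|=4
Step 5: on BLACK (9,2): turn L to W, flip to white, move to (9,1). |black|=3
Step 6: on WHITE (9,1): turn R to N, flip to black, move to (8,1). |black|=4
Step 7: on WHITE (8,1): turn R to E, flip to black, move to (8,2). |black|=5
Step 8: on WHITE (8,2): turn R to S, flip to black, move to (9,2). |black|=6
Step 9: on WHITE (9,2): turn R to W, flip to black, move to (9,1). |black|=7
Step 10: on BLACK (9,1): turn L to S, flip to white, move to (10,1). |black|=6
Step 11: on WHITE (10,1): turn R to W, flip to black, move to (10,0). |black|=7
Step 12: on WHITE (10,0): turn R to N, flip to black, move to (9,0). |black|=8
Step 13: on WHITE (9,0): turn R to E, flip to black, move to (9,1). |black|=9
Step 14: on WHITE (9,1): turn R to S, flip to black, move to (10,1). |black|=10
Step 15: on BLACK (10,1): turn L to E, flip to white, move to (10,2). |black|=9
Step 16: on BLACK (10,2): turn L to N, flip to white, move to (9,2). |black|=8
Step 17: on BLACK (9,2): turn L to W, flip to white, move to (9,1). |black|=7
Step 18: on BLACK (9,1): turn L to S, flip to white, move to (10,1). |black|=6
Step 19: on WHITE (10,1): turn R to W, flip to black, move to (10,0). |black|=7

Answer: 10 0 W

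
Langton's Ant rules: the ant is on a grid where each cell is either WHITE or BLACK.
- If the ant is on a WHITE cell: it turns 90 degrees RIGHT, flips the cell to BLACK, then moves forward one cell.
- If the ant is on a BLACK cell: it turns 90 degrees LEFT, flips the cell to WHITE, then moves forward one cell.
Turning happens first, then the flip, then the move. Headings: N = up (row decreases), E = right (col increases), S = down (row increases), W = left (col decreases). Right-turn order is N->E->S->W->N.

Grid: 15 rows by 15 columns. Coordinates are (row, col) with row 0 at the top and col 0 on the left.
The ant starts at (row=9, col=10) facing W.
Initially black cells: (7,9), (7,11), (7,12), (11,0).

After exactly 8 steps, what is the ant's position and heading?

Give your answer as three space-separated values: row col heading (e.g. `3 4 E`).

Answer: 9 10 E

Derivation:
Step 1: on WHITE (9,10): turn R to N, flip to black, move to (8,10). |black|=5
Step 2: on WHITE (8,10): turn R to E, flip to black, move to (8,11). |black|=6
Step 3: on WHITE (8,11): turn R to S, flip to black, move to (9,11). |black|=7
Step 4: on WHITE (9,11): turn R to W, flip to black, move to (9,10). |black|=8
Step 5: on BLACK (9,10): turn L to S, flip to white, move to (10,10). |black|=7
Step 6: on WHITE (10,10): turn R to W, flip to black, move to (10,9). |black|=8
Step 7: on WHITE (10,9): turn R to N, flip to black, move to (9,9). |black|=9
Step 8: on WHITE (9,9): turn R to E, flip to black, move to (9,10). |black|=10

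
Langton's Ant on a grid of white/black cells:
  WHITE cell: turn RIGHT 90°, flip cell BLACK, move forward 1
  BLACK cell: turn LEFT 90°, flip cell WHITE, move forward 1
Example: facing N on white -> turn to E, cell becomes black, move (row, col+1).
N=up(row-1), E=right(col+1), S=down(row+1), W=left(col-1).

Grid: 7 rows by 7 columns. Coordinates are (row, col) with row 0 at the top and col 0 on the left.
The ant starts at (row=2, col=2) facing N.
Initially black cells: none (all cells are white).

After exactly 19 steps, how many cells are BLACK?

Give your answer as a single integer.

Answer: 7

Derivation:
Step 1: on WHITE (2,2): turn R to E, flip to black, move to (2,3). |black|=1
Step 2: on WHITE (2,3): turn R to S, flip to black, move to (3,3). |black|=2
Step 3: on WHITE (3,3): turn R to W, flip to black, move to (3,2). |black|=3
Step 4: on WHITE (3,2): turn R to N, flip to black, move to (2,2). |black|=4
Step 5: on BLACK (2,2): turn L to W, flip to white, move to (2,1). |black|=3
Step 6: on WHITE (2,1): turn R to N, flip to black, move to (1,1). |black|=4
Step 7: on WHITE (1,1): turn R to E, flip to black, move to (1,2). |black|=5
Step 8: on WHITE (1,2): turn R to S, flip to black, move to (2,2). |black|=6
Step 9: on WHITE (2,2): turn R to W, flip to black, move to (2,1). |black|=7
Step 10: on BLACK (2,1): turn L to S, flip to white, move to (3,1). |black|=6
Step 11: on WHITE (3,1): turn R to W, flip to black, move to (3,0). |black|=7
Step 12: on WHITE (3,0): turn R to N, flip to black, move to (2,0). |black|=8
Step 13: on WHITE (2,0): turn R to E, flip to black, move to (2,1). |black|=9
Step 14: on WHITE (2,1): turn R to S, flip to black, move to (3,1). |black|=10
Step 15: on BLACK (3,1): turn L to E, flip to white, move to (3,2). |black|=9
Step 16: on BLACK (3,2): turn L to N, flip to white, move to (2,2). |black|=8
Step 17: on BLACK (2,2): turn L to W, flip to white, move to (2,1). |black|=7
Step 18: on BLACK (2,1): turn L to S, flip to white, move to (3,1). |black|=6
Step 19: on WHITE (3,1): turn R to W, flip to black, move to (3,0). |black|=7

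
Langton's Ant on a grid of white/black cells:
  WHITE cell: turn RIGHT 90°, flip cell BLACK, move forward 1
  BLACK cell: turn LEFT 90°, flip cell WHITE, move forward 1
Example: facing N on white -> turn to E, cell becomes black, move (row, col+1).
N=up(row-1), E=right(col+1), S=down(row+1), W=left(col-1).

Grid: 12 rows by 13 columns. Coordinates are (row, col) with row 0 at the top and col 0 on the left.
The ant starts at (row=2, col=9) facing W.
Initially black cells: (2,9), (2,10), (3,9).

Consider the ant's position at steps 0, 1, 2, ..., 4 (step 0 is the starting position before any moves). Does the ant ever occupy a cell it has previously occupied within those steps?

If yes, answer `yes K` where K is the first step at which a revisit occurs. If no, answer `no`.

Answer: no

Derivation:
Step 1: on BLACK (2,9): turn L to S, flip to white, move to (3,9). |black|=2 — new cell
Step 2: on BLACK (3,9): turn L to E, flip to white, move to (3,10). |black|=1 — new cell
Step 3: on WHITE (3,10): turn R to S, flip to black, move to (4,10). |black|=2 — new cell
Step 4: on WHITE (4,10): turn R to W, flip to black, move to (4,9). |black|=3 — new cell
No revisit within 4 steps.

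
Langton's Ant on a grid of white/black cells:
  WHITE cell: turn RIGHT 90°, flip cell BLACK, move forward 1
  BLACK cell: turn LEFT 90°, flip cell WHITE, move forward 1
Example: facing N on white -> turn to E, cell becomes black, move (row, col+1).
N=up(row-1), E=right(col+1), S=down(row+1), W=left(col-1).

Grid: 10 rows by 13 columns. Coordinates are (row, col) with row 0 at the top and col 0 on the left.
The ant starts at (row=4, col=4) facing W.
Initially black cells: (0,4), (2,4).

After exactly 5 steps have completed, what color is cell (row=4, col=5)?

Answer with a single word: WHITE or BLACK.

Step 1: on WHITE (4,4): turn R to N, flip to black, move to (3,4). |black|=3
Step 2: on WHITE (3,4): turn R to E, flip to black, move to (3,5). |black|=4
Step 3: on WHITE (3,5): turn R to S, flip to black, move to (4,5). |black|=5
Step 4: on WHITE (4,5): turn R to W, flip to black, move to (4,4). |black|=6
Step 5: on BLACK (4,4): turn L to S, flip to white, move to (5,4). |black|=5

Answer: BLACK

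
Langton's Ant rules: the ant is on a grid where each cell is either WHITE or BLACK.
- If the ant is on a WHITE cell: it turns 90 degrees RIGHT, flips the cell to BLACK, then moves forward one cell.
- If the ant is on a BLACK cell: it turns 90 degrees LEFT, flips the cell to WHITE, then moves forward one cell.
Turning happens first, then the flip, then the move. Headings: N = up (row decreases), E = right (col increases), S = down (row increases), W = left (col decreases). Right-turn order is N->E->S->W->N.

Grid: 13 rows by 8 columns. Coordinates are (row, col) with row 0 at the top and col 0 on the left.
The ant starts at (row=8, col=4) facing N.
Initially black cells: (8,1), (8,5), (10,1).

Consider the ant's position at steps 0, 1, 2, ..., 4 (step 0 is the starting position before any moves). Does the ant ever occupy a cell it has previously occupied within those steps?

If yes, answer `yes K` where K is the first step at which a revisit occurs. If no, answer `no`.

Step 1: on WHITE (8,4): turn R to E, flip to black, move to (8,5). |black|=4 — new cell
Step 2: on BLACK (8,5): turn L to N, flip to white, move to (7,5). |black|=3 — new cell
Step 3: on WHITE (7,5): turn R to E, flip to black, move to (7,6). |black|=4 — new cell
Step 4: on WHITE (7,6): turn R to S, flip to black, move to (8,6). |black|=5 — new cell
No revisit within 4 steps.

Answer: no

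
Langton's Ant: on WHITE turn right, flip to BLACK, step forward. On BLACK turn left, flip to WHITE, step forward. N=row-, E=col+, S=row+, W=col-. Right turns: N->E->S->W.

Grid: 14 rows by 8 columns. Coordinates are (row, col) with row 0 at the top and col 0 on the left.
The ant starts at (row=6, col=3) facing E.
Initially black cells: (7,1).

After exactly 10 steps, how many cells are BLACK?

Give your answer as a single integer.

Answer: 7

Derivation:
Step 1: on WHITE (6,3): turn R to S, flip to black, move to (7,3). |black|=2
Step 2: on WHITE (7,3): turn R to W, flip to black, move to (7,2). |black|=3
Step 3: on WHITE (7,2): turn R to N, flip to black, move to (6,2). |black|=4
Step 4: on WHITE (6,2): turn R to E, flip to black, move to (6,3). |black|=5
Step 5: on BLACK (6,3): turn L to N, flip to white, move to (5,3). |black|=4
Step 6: on WHITE (5,3): turn R to E, flip to black, move to (5,4). |black|=5
Step 7: on WHITE (5,4): turn R to S, flip to black, move to (6,4). |black|=6
Step 8: on WHITE (6,4): turn R to W, flip to black, move to (6,3). |black|=7
Step 9: on WHITE (6,3): turn R to N, flip to black, move to (5,3). |black|=8
Step 10: on BLACK (5,3): turn L to W, flip to white, move to (5,2). |black|=7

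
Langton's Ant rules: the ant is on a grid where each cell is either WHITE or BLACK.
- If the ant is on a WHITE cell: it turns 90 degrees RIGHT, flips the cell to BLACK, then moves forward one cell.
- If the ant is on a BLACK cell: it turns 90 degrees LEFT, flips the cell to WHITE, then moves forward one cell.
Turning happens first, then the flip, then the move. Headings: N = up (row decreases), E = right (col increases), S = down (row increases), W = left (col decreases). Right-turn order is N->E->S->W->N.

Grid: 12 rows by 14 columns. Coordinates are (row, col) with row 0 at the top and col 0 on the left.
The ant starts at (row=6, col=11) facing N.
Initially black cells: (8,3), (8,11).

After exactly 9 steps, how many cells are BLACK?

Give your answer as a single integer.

Answer: 9

Derivation:
Step 1: on WHITE (6,11): turn R to E, flip to black, move to (6,12). |black|=3
Step 2: on WHITE (6,12): turn R to S, flip to black, move to (7,12). |black|=4
Step 3: on WHITE (7,12): turn R to W, flip to black, move to (7,11). |black|=5
Step 4: on WHITE (7,11): turn R to N, flip to black, move to (6,11). |black|=6
Step 5: on BLACK (6,11): turn L to W, flip to white, move to (6,10). |black|=5
Step 6: on WHITE (6,10): turn R to N, flip to black, move to (5,10). |black|=6
Step 7: on WHITE (5,10): turn R to E, flip to black, move to (5,11). |black|=7
Step 8: on WHITE (5,11): turn R to S, flip to black, move to (6,11). |black|=8
Step 9: on WHITE (6,11): turn R to W, flip to black, move to (6,10). |black|=9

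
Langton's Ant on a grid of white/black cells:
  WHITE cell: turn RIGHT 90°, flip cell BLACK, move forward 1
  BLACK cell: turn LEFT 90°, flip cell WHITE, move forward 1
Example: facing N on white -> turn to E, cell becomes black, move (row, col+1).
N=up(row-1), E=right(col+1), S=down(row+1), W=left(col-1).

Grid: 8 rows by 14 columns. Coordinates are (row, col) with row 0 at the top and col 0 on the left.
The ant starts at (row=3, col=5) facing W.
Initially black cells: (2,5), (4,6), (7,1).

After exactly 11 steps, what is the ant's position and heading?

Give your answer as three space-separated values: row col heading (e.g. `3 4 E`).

Step 1: on WHITE (3,5): turn R to N, flip to black, move to (2,5). |black|=4
Step 2: on BLACK (2,5): turn L to W, flip to white, move to (2,4). |black|=3
Step 3: on WHITE (2,4): turn R to N, flip to black, move to (1,4). |black|=4
Step 4: on WHITE (1,4): turn R to E, flip to black, move to (1,5). |black|=5
Step 5: on WHITE (1,5): turn R to S, flip to black, move to (2,5). |black|=6
Step 6: on WHITE (2,5): turn R to W, flip to black, move to (2,4). |black|=7
Step 7: on BLACK (2,4): turn L to S, flip to white, move to (3,4). |black|=6
Step 8: on WHITE (3,4): turn R to W, flip to black, move to (3,3). |black|=7
Step 9: on WHITE (3,3): turn R to N, flip to black, move to (2,3). |black|=8
Step 10: on WHITE (2,3): turn R to E, flip to black, move to (2,4). |black|=9
Step 11: on WHITE (2,4): turn R to S, flip to black, move to (3,4). |black|=10

Answer: 3 4 S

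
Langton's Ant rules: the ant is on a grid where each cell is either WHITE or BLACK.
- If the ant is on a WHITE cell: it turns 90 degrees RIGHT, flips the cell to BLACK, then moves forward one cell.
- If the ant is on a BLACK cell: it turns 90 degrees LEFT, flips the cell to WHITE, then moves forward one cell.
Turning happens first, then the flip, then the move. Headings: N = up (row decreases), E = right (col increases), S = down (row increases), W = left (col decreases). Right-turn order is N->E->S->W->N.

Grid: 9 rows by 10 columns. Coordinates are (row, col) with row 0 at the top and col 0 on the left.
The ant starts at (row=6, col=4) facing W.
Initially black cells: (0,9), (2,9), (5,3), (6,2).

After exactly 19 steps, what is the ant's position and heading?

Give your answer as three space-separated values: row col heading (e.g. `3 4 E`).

Answer: 8 5 S

Derivation:
Step 1: on WHITE (6,4): turn R to N, flip to black, move to (5,4). |black|=5
Step 2: on WHITE (5,4): turn R to E, flip to black, move to (5,5). |black|=6
Step 3: on WHITE (5,5): turn R to S, flip to black, move to (6,5). |black|=7
Step 4: on WHITE (6,5): turn R to W, flip to black, move to (6,4). |black|=8
Step 5: on BLACK (6,4): turn L to S, flip to white, move to (7,4). |black|=7
Step 6: on WHITE (7,4): turn R to W, flip to black, move to (7,3). |black|=8
Step 7: on WHITE (7,3): turn R to N, flip to black, move to (6,3). |black|=9
Step 8: on WHITE (6,3): turn R to E, flip to black, move to (6,4). |black|=10
Step 9: on WHITE (6,4): turn R to S, flip to black, move to (7,4). |black|=11
Step 10: on BLACK (7,4): turn L to E, flip to white, move to (7,5). |black|=10
Step 11: on WHITE (7,5): turn R to S, flip to black, move to (8,5). |black|=11
Step 12: on WHITE (8,5): turn R to W, flip to black, move to (8,4). |black|=12
Step 13: on WHITE (8,4): turn R to N, flip to black, move to (7,4). |black|=13
Step 14: on WHITE (7,4): turn R to E, flip to black, move to (7,5). |black|=14
Step 15: on BLACK (7,5): turn L to N, flip to white, move to (6,5). |black|=13
Step 16: on BLACK (6,5): turn L to W, flip to white, move to (6,4). |black|=12
Step 17: on BLACK (6,4): turn L to S, flip to white, move to (7,4). |black|=11
Step 18: on BLACK (7,4): turn L to E, flip to white, move to (7,5). |black|=10
Step 19: on WHITE (7,5): turn R to S, flip to black, move to (8,5). |black|=11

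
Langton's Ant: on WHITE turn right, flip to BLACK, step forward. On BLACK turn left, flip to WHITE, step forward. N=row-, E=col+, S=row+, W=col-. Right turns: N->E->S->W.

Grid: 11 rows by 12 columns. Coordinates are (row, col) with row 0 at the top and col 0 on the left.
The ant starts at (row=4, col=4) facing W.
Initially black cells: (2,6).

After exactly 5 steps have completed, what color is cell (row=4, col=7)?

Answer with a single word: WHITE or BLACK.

Answer: WHITE

Derivation:
Step 1: on WHITE (4,4): turn R to N, flip to black, move to (3,4). |black|=2
Step 2: on WHITE (3,4): turn R to E, flip to black, move to (3,5). |black|=3
Step 3: on WHITE (3,5): turn R to S, flip to black, move to (4,5). |black|=4
Step 4: on WHITE (4,5): turn R to W, flip to black, move to (4,4). |black|=5
Step 5: on BLACK (4,4): turn L to S, flip to white, move to (5,4). |black|=4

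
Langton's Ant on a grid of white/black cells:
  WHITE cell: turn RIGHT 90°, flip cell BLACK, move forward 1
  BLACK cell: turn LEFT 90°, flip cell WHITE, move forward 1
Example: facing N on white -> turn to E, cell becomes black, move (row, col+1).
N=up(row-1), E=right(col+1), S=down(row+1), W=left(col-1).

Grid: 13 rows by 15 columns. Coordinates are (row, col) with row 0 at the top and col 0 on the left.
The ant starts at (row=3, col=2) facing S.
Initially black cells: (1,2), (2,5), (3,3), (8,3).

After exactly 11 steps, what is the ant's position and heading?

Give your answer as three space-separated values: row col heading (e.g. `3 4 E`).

Step 1: on WHITE (3,2): turn R to W, flip to black, move to (3,1). |black|=5
Step 2: on WHITE (3,1): turn R to N, flip to black, move to (2,1). |black|=6
Step 3: on WHITE (2,1): turn R to E, flip to black, move to (2,2). |black|=7
Step 4: on WHITE (2,2): turn R to S, flip to black, move to (3,2). |black|=8
Step 5: on BLACK (3,2): turn L to E, flip to white, move to (3,3). |black|=7
Step 6: on BLACK (3,3): turn L to N, flip to white, move to (2,3). |black|=6
Step 7: on WHITE (2,3): turn R to E, flip to black, move to (2,4). |black|=7
Step 8: on WHITE (2,4): turn R to S, flip to black, move to (3,4). |black|=8
Step 9: on WHITE (3,4): turn R to W, flip to black, move to (3,3). |black|=9
Step 10: on WHITE (3,3): turn R to N, flip to black, move to (2,3). |black|=10
Step 11: on BLACK (2,3): turn L to W, flip to white, move to (2,2). |black|=9

Answer: 2 2 W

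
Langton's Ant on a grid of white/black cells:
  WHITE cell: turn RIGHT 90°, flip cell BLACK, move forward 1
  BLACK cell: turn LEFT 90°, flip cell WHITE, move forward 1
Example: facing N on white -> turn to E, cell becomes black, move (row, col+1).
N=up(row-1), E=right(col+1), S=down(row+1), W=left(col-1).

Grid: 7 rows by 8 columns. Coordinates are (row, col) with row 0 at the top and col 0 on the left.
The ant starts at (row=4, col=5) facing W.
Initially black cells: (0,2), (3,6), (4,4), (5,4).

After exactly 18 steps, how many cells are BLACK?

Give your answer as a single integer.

Step 1: on WHITE (4,5): turn R to N, flip to black, move to (3,5). |black|=5
Step 2: on WHITE (3,5): turn R to E, flip to black, move to (3,6). |black|=6
Step 3: on BLACK (3,6): turn L to N, flip to white, move to (2,6). |black|=5
Step 4: on WHITE (2,6): turn R to E, flip to black, move to (2,7). |black|=6
Step 5: on WHITE (2,7): turn R to S, flip to black, move to (3,7). |black|=7
Step 6: on WHITE (3,7): turn R to W, flip to black, move to (3,6). |black|=8
Step 7: on WHITE (3,6): turn R to N, flip to black, move to (2,6). |black|=9
Step 8: on BLACK (2,6): turn L to W, flip to white, move to (2,5). |black|=8
Step 9: on WHITE (2,5): turn R to N, flip to black, move to (1,5). |black|=9
Step 10: on WHITE (1,5): turn R to E, flip to black, move to (1,6). |black|=10
Step 11: on WHITE (1,6): turn R to S, flip to black, move to (2,6). |black|=11
Step 12: on WHITE (2,6): turn R to W, flip to black, move to (2,5). |black|=12
Step 13: on BLACK (2,5): turn L to S, flip to white, move to (3,5). |black|=11
Step 14: on BLACK (3,5): turn L to E, flip to white, move to (3,6). |black|=10
Step 15: on BLACK (3,6): turn L to N, flip to white, move to (2,6). |black|=9
Step 16: on BLACK (2,6): turn L to W, flip to white, move to (2,5). |black|=8
Step 17: on WHITE (2,5): turn R to N, flip to black, move to (1,5). |black|=9
Step 18: on BLACK (1,5): turn L to W, flip to white, move to (1,4). |black|=8

Answer: 8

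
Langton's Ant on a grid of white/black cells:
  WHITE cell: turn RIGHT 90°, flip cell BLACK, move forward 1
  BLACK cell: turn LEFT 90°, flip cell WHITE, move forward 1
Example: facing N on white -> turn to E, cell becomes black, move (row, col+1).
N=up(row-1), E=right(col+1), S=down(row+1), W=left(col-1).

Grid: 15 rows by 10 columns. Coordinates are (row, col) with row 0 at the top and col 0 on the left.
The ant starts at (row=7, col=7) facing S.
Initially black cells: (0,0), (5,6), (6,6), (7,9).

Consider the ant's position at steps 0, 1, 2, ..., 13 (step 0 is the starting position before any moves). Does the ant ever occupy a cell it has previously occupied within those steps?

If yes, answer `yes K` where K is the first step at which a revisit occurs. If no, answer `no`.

Step 1: on WHITE (7,7): turn R to W, flip to black, move to (7,6). |black|=5 — new cell
Step 2: on WHITE (7,6): turn R to N, flip to black, move to (6,6). |black|=6 — new cell
Step 3: on BLACK (6,6): turn L to W, flip to white, move to (6,5). |black|=5 — new cell
Step 4: on WHITE (6,5): turn R to N, flip to black, move to (5,5). |black|=6 — new cell
Step 5: on WHITE (5,5): turn R to E, flip to black, move to (5,6). |black|=7 — new cell
Step 6: on BLACK (5,6): turn L to N, flip to white, move to (4,6). |black|=6 — new cell
Step 7: on WHITE (4,6): turn R to E, flip to black, move to (4,7). |black|=7 — new cell
Step 8: on WHITE (4,7): turn R to S, flip to black, move to (5,7). |black|=8 — new cell
Step 9: on WHITE (5,7): turn R to W, flip to black, move to (5,6). |black|=9 — REVISIT

Answer: yes 9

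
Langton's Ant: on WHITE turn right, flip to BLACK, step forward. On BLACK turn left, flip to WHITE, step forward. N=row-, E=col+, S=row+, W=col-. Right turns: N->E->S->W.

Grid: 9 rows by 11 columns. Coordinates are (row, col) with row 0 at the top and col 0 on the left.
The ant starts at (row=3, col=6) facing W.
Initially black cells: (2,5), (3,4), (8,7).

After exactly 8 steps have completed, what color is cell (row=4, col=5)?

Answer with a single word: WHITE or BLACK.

Answer: BLACK

Derivation:
Step 1: on WHITE (3,6): turn R to N, flip to black, move to (2,6). |black|=4
Step 2: on WHITE (2,6): turn R to E, flip to black, move to (2,7). |black|=5
Step 3: on WHITE (2,7): turn R to S, flip to black, move to (3,7). |black|=6
Step 4: on WHITE (3,7): turn R to W, flip to black, move to (3,6). |black|=7
Step 5: on BLACK (3,6): turn L to S, flip to white, move to (4,6). |black|=6
Step 6: on WHITE (4,6): turn R to W, flip to black, move to (4,5). |black|=7
Step 7: on WHITE (4,5): turn R to N, flip to black, move to (3,5). |black|=8
Step 8: on WHITE (3,5): turn R to E, flip to black, move to (3,6). |black|=9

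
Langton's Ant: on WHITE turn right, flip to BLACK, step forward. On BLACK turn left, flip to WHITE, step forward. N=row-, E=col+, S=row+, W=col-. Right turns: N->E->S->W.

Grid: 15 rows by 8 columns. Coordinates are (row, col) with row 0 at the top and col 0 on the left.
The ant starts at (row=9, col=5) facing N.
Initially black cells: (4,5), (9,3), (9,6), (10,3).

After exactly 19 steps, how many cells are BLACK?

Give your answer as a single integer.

Step 1: on WHITE (9,5): turn R to E, flip to black, move to (9,6). |black|=5
Step 2: on BLACK (9,6): turn L to N, flip to white, move to (8,6). |black|=4
Step 3: on WHITE (8,6): turn R to E, flip to black, move to (8,7). |black|=5
Step 4: on WHITE (8,7): turn R to S, flip to black, move to (9,7). |black|=6
Step 5: on WHITE (9,7): turn R to W, flip to black, move to (9,6). |black|=7
Step 6: on WHITE (9,6): turn R to N, flip to black, move to (8,6). |black|=8
Step 7: on BLACK (8,6): turn L to W, flip to white, move to (8,5). |black|=7
Step 8: on WHITE (8,5): turn R to N, flip to black, move to (7,5). |black|=8
Step 9: on WHITE (7,5): turn R to E, flip to black, move to (7,6). |black|=9
Step 10: on WHITE (7,6): turn R to S, flip to black, move to (8,6). |black|=10
Step 11: on WHITE (8,6): turn R to W, flip to black, move to (8,5). |black|=11
Step 12: on BLACK (8,5): turn L to S, flip to white, move to (9,5). |black|=10
Step 13: on BLACK (9,5): turn L to E, flip to white, move to (9,6). |black|=9
Step 14: on BLACK (9,6): turn L to N, flip to white, move to (8,6). |black|=8
Step 15: on BLACK (8,6): turn L to W, flip to white, move to (8,5). |black|=7
Step 16: on WHITE (8,5): turn R to N, flip to black, move to (7,5). |black|=8
Step 17: on BLACK (7,5): turn L to W, flip to white, move to (7,4). |black|=7
Step 18: on WHITE (7,4): turn R to N, flip to black, move to (6,4). |black|=8
Step 19: on WHITE (6,4): turn R to E, flip to black, move to (6,5). |black|=9

Answer: 9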